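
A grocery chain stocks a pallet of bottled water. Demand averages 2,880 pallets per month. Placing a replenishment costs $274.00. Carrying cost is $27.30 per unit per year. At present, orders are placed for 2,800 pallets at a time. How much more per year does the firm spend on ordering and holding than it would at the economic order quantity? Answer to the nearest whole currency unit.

Extra cost ≈ $18,864 per year

Annual demand D = 2,880 × 12 = 34,560.
EOQ = √(2DS/H) = √(2 × 34,560 × 274 / 27.3) ≈ 832.91.
Cost at Q* = (D/Q*)S + (Q*/2)H = √(2DSH) ≈ $22,738.33.
Cost at Q = 2,800: (34,560/2,800)×274 + (2,800/2)×27.3 = $3,381.94 + $38,220.00 = $41,601.94.
Excess = $41,601.94 − $22,738.33 = $18,863.62.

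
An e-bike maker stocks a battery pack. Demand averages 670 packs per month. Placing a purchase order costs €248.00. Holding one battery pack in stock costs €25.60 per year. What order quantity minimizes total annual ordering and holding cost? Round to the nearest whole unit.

Annual demand D = 670 × 12 = 8,040.
EOQ = √(2DS / H) = √(2 × 8,040 × 248 / 25.6).
= √(3,987,840 / 25.6) = √155,775 ≈ 394.683.

Q* ≈ 395 packs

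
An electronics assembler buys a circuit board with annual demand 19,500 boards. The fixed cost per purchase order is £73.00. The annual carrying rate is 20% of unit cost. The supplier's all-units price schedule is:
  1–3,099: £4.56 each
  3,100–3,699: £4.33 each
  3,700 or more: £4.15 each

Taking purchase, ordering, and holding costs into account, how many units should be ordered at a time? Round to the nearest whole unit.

Q* ≈ 3,700 boards

Holding cost per unit per year at price C is H = 0.20·C.
For each price level, check whether its EOQ is feasible; otherwise the best quantity at that price is the breakpoint.
EOQ at £4.56 = 1766.8 (feasible in tier 1): TC = 19,500×£4.56 + (19,500/1766.8)×73 + (1766.8/2)×0.20×£4.56 = £90,531.35.
EOQ at £4.33 = 1813.2 < 3100, so use break Q=3100: TC = 19,500×£4.33 + (19,500/3100.0)×73 + (3100.0/2)×0.20×£4.33 = £86,236.49.
EOQ at £4.15 = 1852.1 < 3700, so use break Q=3700: TC = 19,500×£4.15 + (19,500/3700.0)×73 + (3700.0/2)×0.20×£4.15 = £82,845.23.
Lowest total cost is £82,845.23 at Q = 3700.0.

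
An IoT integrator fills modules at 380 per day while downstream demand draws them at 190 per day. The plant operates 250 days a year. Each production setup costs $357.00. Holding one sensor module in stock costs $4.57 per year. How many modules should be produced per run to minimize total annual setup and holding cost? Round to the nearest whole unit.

Annual demand D = 190 × 250 = 47,500.
Production build-up factor (1 − d/p) = 1 − 190/380 = 0.5000.
Q* = √(2DS / (H(1 − d/p))) = √(2 × 47,500 × 357 / (4.57 × 0.5000)).
= √(33,915,000 / 2.285) ≈ 3852.590.

Q* ≈ 3,853 modules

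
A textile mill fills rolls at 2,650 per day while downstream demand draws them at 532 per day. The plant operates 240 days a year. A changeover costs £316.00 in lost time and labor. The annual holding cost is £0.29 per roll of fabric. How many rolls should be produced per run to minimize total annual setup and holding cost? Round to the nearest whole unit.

Annual demand D = 532 × 240 = 127,680.
Production build-up factor (1 − d/p) = 1 − 532/2,650 = 0.7992.
Q* = √(2DS / (H(1 − d/p))) = √(2 × 127,680 × 316 / (0.29 × 0.7992)).
= √(80,693,760 / 0.2318) ≈ 18658.681.

Q* ≈ 18,659 rolls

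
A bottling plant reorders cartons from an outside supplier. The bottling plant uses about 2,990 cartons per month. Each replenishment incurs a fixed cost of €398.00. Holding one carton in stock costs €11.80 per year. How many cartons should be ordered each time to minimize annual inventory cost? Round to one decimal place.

Q* ≈ 1,555.8 cartons

Annual demand D = 2,990 × 12 = 35,880.
EOQ = √(2DS / H) = √(2 × 35,880 × 398 / 11.8).
= √(28,560,480 / 11.8) = √2,420,379.661 ≈ 1555.757.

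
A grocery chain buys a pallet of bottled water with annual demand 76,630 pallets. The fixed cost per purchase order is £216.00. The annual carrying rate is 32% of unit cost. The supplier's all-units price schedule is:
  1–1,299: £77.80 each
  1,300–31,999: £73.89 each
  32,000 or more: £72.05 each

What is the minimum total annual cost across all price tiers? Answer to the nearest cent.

Holding cost per unit per year at price C is H = 0.32·C.
Evaluate total cost at each tier's feasible EOQ or, if the EOQ is below the tier, at the tier's minimum quantity.
EOQ at £77.80 = 1153.1 (feasible in tier 1): TC = 76,630×£77.80 + (76,630/1153.1)×216 + (1153.1/2)×0.32×£77.80 = £5,990,522.21.
EOQ at £73.89 = 1183.2 < 1300, so use break Q=1300: TC = 76,630×£73.89 + (76,630/1300.0)×216 + (1300.0/2)×0.32×£73.89 = £5,690,292.19.
EOQ at £72.05 = 1198.3 < 32000, so use break Q=32000: TC = 76,630×£72.05 + (76,630/32000.0)×216 + (32000.0/2)×0.32×£72.05 = £5,890,604.75.
Lowest total cost among the candidates is at Q = 1300.0.

TC* ≈ £5,690,292.19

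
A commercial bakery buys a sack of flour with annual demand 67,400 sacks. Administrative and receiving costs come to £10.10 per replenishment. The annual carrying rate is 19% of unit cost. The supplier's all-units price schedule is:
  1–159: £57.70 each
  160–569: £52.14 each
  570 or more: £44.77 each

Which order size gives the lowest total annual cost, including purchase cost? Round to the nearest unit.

Holding cost per unit per year at price C is H = 0.19·C.
Evaluate total cost at each tier's feasible EOQ or, if the EOQ is below the tier, at the tier's minimum quantity.
Tier 1 (£57.70): EOQ = 352.4 exceeds tier's upper bound 159, so this tier is dominated.
EOQ at £52.14 = 370.7 (feasible in tier 2): TC = 67,400×£52.14 + (67,400/370.7)×10.1 + (370.7/2)×0.19×£52.14 = £3,517,908.55.
EOQ at £44.77 = 400.1 < 570, so use break Q=570: TC = 67,400×£44.77 + (67,400/570.0)×10.1 + (570.0/2)×0.19×£44.77 = £3,021,116.58.
Lowest total cost is £3,021,116.58 at Q = 570.0.

Q* ≈ 570 sacks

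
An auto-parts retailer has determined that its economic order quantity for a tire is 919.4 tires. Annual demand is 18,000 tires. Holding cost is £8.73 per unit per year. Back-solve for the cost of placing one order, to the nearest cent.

The basic EOQ model gives Q* = √(2DS/H); rearrange for the unknown.
From Q* = √(2DS/H): S = Q*²H / (2D) = 919.4² × 8.73 / (2 × 18,000) = 204.9844.

S ≈ £204.98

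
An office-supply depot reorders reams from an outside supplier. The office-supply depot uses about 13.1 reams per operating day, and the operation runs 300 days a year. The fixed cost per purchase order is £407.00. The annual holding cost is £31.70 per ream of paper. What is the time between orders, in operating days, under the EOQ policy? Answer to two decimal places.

T ≈ 24.25 days

Annual demand D = 13.1 × 300 = 3,930.
EOQ = √(2DS/H) = √(2 × 3,930 × 407 / 31.7) ≈ 317.67.
Cycle time = Q*/D × 300 = 317.67 / 3,930 × 300 ≈ 24.250 days.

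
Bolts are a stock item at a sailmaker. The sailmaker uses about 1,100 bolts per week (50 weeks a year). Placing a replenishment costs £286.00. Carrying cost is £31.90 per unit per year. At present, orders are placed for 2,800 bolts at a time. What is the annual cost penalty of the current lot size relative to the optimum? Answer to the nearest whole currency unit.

Extra cost ≈ £18,599 per year

Annual demand D = 1,100 × 50 = 55,000.
EOQ = √(2DS/H) = √(2 × 55,000 × 286 / 31.9) ≈ 993.08.
Cost at Q* = (D/Q*)S + (Q*/2)H = √(2DSH) ≈ £31,679.24.
Cost at Q = 2,800: (55,000/2,800)×286 + (2,800/2)×31.9 = £5,617.86 + £44,660.00 = £50,277.86.
Excess = £50,277.86 − £31,679.24 = £18,598.62.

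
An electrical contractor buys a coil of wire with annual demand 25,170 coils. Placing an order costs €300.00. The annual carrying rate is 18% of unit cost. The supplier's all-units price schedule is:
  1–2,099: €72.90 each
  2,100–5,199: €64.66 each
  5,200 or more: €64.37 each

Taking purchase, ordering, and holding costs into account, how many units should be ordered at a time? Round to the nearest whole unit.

Holding cost per unit per year at price C is H = 0.18·C.
For each price level, check whether its EOQ is feasible; otherwise the best quantity at that price is the breakpoint.
EOQ at €72.90 = 1072.8 (feasible in tier 1): TC = 25,170×€72.90 + (25,170/1072.8)×300 + (1072.8/2)×0.18×€72.90 = €1,848,970.23.
EOQ at €64.66 = 1139.1 < 2100, so use break Q=2100: TC = 25,170×€64.66 + (25,170/2100.0)×300 + (2100.0/2)×0.18×€64.66 = €1,643,308.65.
EOQ at €64.37 = 1141.7 < 5200, so use break Q=5200: TC = 25,170×€64.37 + (25,170/5200.0)×300 + (5200.0/2)×0.18×€64.37 = €1,651,770.18.
Lowest total cost is €1,643,308.65 at Q = 2100.0.

Q* ≈ 2,100 coils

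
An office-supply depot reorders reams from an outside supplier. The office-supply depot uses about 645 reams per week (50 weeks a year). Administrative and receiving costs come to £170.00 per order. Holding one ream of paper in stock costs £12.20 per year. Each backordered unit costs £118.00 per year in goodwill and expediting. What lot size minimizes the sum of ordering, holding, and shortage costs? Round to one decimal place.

Q* ≈ 995.8 reams

Annual demand D = 645 × 50 = 32,250.
With planned backorders, Q* = √(2DS/H) · √((H+B)/B).
√(2DS/H) = √(2 × 32,250 × 170 / 12.2) = 948.035.
√((H+B)/B) = √((12.2+118)/118) = 1.0504.
Q* ≈ 995.838.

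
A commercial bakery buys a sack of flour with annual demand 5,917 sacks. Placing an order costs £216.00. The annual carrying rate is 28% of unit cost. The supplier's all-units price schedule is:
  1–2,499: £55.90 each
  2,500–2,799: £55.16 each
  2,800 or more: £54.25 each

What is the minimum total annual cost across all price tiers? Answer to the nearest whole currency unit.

Holding cost per unit per year at price C is H = 0.28·C.
For each price level, check whether its EOQ is feasible; otherwise the best quantity at that price is the breakpoint.
EOQ at £55.90 = 404.1 (feasible in tier 1): TC = 5,917×£55.90 + (5,917/404.1)×216 + (404.1/2)×0.28×£55.90 = £337,085.55.
EOQ at £55.16 = 406.8 < 2500, so use break Q=2500: TC = 5,917×£55.16 + (5,917/2500.0)×216 + (2500.0/2)×0.28×£55.16 = £346,198.95.
EOQ at £54.25 = 410.2 < 2800, so use break Q=2800: TC = 5,917×£54.25 + (5,917/2800.0)×216 + (2800.0/2)×0.28×£54.25 = £342,719.70.
Lowest total cost among the candidates is at Q = 404.1.

TC* ≈ £337,086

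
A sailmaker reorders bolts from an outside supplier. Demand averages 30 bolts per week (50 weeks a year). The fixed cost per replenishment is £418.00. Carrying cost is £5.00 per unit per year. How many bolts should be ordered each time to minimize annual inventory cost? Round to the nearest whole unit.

Annual demand D = 30 × 50 = 1,500.
EOQ = √(2DS / H) = √(2 × 1,500 × 418 / 5).
= √(1,254,000 / 5) = √250,800 ≈ 500.799.

Q* ≈ 501 bolts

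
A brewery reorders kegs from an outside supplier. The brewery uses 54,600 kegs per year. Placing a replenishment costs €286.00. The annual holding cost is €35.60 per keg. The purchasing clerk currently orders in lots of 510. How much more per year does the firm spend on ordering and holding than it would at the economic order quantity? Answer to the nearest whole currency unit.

Extra cost ≈ €6,353 per year

EOQ = √(2DS/H) = √(2 × 54,600 × 286 / 35.6) ≈ 936.63.
Cost at Q* = (D/Q*)S + (Q*/2)H = √(2DSH) ≈ €33,344.13.
Cost at Q = 510: (54,600/510)×286 + (510/2)×35.6 = €30,618.82 + €9,078.00 = €39,696.82.
Excess = €39,696.82 − €33,344.13 = €6,352.70.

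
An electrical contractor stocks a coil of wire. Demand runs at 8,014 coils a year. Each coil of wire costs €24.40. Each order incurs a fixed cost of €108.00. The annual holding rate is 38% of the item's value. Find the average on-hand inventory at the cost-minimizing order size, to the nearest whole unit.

Holding cost H = 0.38 × €24.40 = €9.2720 per unit per year.
The optimal lot size = √(2DS/H) = √(2 × 8,014 × 108 / 9.272) ≈ 432.08.
Average inventory = Q*/2 ≈ 432.08 / 2 = 216.040.

Average inventory ≈ 216 coils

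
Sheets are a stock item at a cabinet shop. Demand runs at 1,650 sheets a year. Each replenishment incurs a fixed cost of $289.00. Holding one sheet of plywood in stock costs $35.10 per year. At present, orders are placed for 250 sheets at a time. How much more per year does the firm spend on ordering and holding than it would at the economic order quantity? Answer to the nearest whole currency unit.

Extra cost ≈ $509 per year

EOQ = √(2DS/H) = √(2 × 1,650 × 289 / 35.1) ≈ 164.84.
Cost at Q* = (D/Q*)S + (Q*/2)H = √(2DSH) ≈ $5,785.75.
Cost at Q = 250: (1,650/250)×289 + (250/2)×35.1 = $1,907.40 + $4,387.50 = $6,294.90.
Excess = $6,294.90 − $5,785.75 = $509.15.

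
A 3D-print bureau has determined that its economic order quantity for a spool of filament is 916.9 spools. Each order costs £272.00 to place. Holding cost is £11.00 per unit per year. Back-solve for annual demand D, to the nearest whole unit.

Invert the EOQ relation Q*² = 2DS/H.
From Q* = √(2DS/H): D = Q*²H / (2S) = 916.9² × 11 / (2 × 272) = 16999.562.

D ≈ 17,000 spools per year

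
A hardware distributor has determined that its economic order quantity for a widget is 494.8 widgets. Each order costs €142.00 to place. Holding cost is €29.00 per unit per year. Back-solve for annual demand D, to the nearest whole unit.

D ≈ 25,000 widgets per year

Invert the EOQ relation Q*² = 2DS/H.
From Q* = √(2DS/H): D = Q*²H / (2S) = 494.8² × 29 / (2 × 142) = 24999.944.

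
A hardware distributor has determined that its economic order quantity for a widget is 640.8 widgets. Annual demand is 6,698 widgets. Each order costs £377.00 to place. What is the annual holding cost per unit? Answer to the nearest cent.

The basic EOQ model gives Q* = √(2DS/H); rearrange for the unknown.
From Q* = √(2DS/H): H = 2DS / Q*² = 2 × 6,698 × 377 / 640.8² = 12.2990.

H ≈ £12.30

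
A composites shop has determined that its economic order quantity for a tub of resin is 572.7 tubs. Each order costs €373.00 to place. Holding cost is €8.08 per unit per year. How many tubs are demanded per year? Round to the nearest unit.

D ≈ 3,552 tubs per year

The basic EOQ model gives Q* = √(2DS/H); rearrange for the unknown.
From Q* = √(2DS/H): D = Q*²H / (2S) = 572.7² × 8.08 / (2 × 373) = 3552.441.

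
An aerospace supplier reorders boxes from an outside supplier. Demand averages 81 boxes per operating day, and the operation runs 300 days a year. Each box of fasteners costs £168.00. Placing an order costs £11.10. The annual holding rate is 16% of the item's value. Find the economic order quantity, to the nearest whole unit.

Q* ≈ 142 boxes

Annual demand D = 81 × 300 = 24,300.
Holding cost H = 0.16 × £168.00 = £26.8800 per unit per year.
EOQ = √(2DS / H) = √(2 × 24,300 × 11.1 / 26.88).
= √(539,460 / 26.88) = √20,069.1964 ≈ 141.666.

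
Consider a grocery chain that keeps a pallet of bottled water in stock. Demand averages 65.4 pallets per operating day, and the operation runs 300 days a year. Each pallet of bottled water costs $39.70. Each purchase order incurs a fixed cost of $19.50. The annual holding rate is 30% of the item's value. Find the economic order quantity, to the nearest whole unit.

Q* ≈ 253 pallets

Annual demand D = 65.4 × 300 = 19,620.
Holding cost H = 0.30 × $39.70 = $11.9100 per unit per year.
EOQ = √(2DS / H) = √(2 × 19,620 × 19.5 / 11.91).
= √(765,180 / 11.91) = √64,246.8514 ≈ 253.470.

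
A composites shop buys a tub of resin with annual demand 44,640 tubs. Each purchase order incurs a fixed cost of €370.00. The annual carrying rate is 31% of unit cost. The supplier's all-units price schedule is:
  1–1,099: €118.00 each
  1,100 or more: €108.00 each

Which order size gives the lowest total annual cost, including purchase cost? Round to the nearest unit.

Holding cost per unit per year at price C is H = 0.31·C.
For each price level, check whether its EOQ is feasible; otherwise the best quantity at that price is the breakpoint.
EOQ at €118.00 = 950.3 (feasible in tier 1): TC = 44,640×€118.00 + (44,640/950.3)×370 + (950.3/2)×0.31×€118.00 = €5,302,281.60.
EOQ at €108.00 = 993.3 < 1100, so use break Q=1100: TC = 44,640×€108.00 + (44,640/1100.0)×370 + (1100.0/2)×0.31×€108.00 = €4,854,549.27.
Lowest total cost is €4,854,549.27 at Q = 1100.0.

Q* ≈ 1,100 tubs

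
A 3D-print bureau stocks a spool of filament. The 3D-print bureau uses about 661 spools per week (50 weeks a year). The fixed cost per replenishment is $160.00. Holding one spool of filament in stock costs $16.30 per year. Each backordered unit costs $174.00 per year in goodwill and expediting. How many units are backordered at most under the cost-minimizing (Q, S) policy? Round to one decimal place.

S* ≈ 72.2 spools

Annual demand D = 661 × 50 = 33,050.
With planned backorders, Q* = √(2DS/H) · √((H+B)/B).
√(2DS/H) = √(2 × 33,050 × 160 / 16.3) = 805.503.
√((H+B)/B) = √((16.3+174)/174) = 1.0458.
Q* ≈ 842.387.
S* = Q* · H/(H+B) = 842.387 × 16.3/190.3 ≈ 72.154.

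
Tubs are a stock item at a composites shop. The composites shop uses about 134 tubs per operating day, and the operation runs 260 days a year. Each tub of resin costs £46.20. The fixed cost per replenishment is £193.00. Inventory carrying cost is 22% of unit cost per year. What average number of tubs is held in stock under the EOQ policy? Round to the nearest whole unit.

Average inventory ≈ 575 tubs

Annual demand D = 134 × 260 = 34,840.
Holding cost H = 0.22 × £46.20 = £10.1640 per unit per year.
The optimal lot size = √(2DS/H) = √(2 × 34,840 × 193 / 10.164) ≈ 1150.27.
Average inventory = Q*/2 ≈ 1150.27 / 2 = 575.136.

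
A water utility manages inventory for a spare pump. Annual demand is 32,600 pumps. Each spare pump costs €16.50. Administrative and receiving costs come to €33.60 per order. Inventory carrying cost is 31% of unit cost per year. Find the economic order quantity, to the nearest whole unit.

Holding cost H = 0.31 × €16.50 = €5.1150 per unit per year.
EOQ = √(2DS / H) = √(2 × 32,600 × 33.6 / 5.115).
= √(2,190,720 / 5.115) = √428,293.2551 ≈ 654.441.

Q* ≈ 654 pumps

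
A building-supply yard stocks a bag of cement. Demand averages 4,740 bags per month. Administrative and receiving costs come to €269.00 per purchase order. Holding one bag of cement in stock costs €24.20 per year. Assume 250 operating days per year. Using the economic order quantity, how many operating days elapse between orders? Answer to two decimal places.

Annual demand D = 4,740 × 12 = 56,880.
The optimal lot size = √(2DS/H) = √(2 × 56,880 × 269 / 24.2) ≈ 1124.51.
Cycle time = Q*/D × 250 = 1124.51 / 56,880 × 250 ≈ 4.942 days.

T ≈ 4.94 days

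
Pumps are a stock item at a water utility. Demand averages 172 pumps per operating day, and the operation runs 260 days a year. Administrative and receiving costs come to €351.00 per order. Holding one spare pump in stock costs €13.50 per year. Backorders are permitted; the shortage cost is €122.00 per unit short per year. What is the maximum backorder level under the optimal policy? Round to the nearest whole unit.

Annual demand D = 172 × 260 = 44,720.
With planned backorders, Q* = √(2DS/H) · √((H+B)/B).
√(2DS/H) = √(2 × 44,720 × 351 / 13.5) = 1524.939.
√((H+B)/B) = √((13.5+122)/122) = 1.0539.
Q* ≈ 1607.098.
S* = Q* · H/(H+B) = 1607.098 × 13.5/135.5 ≈ 160.117.

S* ≈ 160 pumps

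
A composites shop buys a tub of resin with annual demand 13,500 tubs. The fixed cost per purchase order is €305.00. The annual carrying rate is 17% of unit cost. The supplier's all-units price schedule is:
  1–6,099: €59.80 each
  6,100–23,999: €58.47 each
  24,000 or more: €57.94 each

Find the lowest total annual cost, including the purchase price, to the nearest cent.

TC* ≈ €816,449.70

Holding cost per unit per year at price C is H = 0.17·C.
Candidates are each tier's EOQ (if it falls in that tier) and each price-break quantity.
EOQ at €59.80 = 900.0 (feasible in tier 1): TC = 13,500×€59.80 + (13,500/900.0)×305 + (900.0/2)×0.17×€59.80 = €816,449.70.
EOQ at €58.47 = 910.2 < 6100, so use break Q=6100: TC = 13,500×€58.47 + (13,500/6100.0)×305 + (6100.0/2)×0.17×€58.47 = €820,336.69.
EOQ at €57.94 = 914.4 < 24000, so use break Q=24000: TC = 13,500×€57.94 + (13,500/24000.0)×305 + (24000.0/2)×0.17×€57.94 = €900,559.16.
Lowest total cost among the candidates is at Q = 900.0.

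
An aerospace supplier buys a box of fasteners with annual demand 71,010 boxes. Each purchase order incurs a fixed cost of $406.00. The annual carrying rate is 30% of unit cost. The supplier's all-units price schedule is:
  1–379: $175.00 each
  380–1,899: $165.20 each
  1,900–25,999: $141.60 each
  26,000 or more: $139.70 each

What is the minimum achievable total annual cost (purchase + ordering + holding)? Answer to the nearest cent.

Holding cost per unit per year at price C is H = 0.30·C.
For each price level, check whether its EOQ is feasible; otherwise the best quantity at that price is the breakpoint.
Tier 1 ($175.00): EOQ = 1048.0 exceeds tier's upper bound 379, so this tier is dominated.
EOQ at $165.20 = 1078.6 (feasible in tier 2): TC = 71,010×$165.20 + (71,010/1078.6)×406 + (1078.6/2)×0.30×$165.20 = $11,784,308.86.
EOQ at $141.60 = 1165.1 < 1900, so use break Q=1900: TC = 71,010×$141.60 + (71,010/1900.0)×406 + (1900.0/2)×0.30×$141.60 = $10,110,545.72.
EOQ at $139.70 = 1172.9 < 26000, so use break Q=26000: TC = 71,010×$139.70 + (71,010/26000.0)×406 + (26000.0/2)×0.30×$139.70 = $10,466,035.85.
Lowest total cost among the candidates is at Q = 1900.0.

TC* ≈ $10,110,545.72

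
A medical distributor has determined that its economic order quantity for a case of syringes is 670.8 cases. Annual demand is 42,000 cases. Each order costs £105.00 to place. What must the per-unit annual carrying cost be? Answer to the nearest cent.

H ≈ £19.60

The basic EOQ model gives Q* = √(2DS/H); rearrange for the unknown.
From Q* = √(2DS/H): H = 2DS / Q*² = 2 × 42,000 × 105 / 670.8² = 19.6012.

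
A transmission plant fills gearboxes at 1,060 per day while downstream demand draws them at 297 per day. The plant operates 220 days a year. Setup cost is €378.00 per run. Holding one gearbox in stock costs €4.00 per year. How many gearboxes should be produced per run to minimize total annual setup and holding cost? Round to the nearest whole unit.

Annual demand D = 297 × 220 = 65,340.
Production build-up factor (1 − d/p) = 1 − 297/1,060 = 0.7198.
Q* = √(2DS / (H(1 − d/p))) = √(2 × 65,340 × 378 / (4 × 0.7198)).
= √(49,397,040 / 2.8792) ≈ 4142.010.

Q* ≈ 4,142 gearboxes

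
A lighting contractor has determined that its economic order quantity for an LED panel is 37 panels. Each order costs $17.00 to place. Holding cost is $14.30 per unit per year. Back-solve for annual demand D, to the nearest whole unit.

D ≈ 576 panels per year

Invert the EOQ relation Q*² = 2DS/H.
From Q* = √(2DS/H): D = Q*²H / (2S) = 37² × 14.3 / (2 × 17) = 575.785.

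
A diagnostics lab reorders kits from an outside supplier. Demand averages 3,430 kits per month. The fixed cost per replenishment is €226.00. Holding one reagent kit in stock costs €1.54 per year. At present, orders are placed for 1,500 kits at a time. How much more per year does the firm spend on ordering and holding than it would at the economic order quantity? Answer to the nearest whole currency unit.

Extra cost ≈ €2,004 per year

Annual demand D = 3,430 × 12 = 41,160.
EOQ = √(2DS/H) = √(2 × 41,160 × 226 / 1.54) ≈ 3475.73.
Cost at Q* = (D/Q*)S + (Q*/2)H = √(2DSH) ≈ €5,352.63.
Cost at Q = 1,500: (41,160/1,500)×226 + (1,500/2)×1.54 = €6,201.44 + €1,155.00 = €7,356.44.
Excess = €7,356.44 − €5,352.63 = €2,003.81.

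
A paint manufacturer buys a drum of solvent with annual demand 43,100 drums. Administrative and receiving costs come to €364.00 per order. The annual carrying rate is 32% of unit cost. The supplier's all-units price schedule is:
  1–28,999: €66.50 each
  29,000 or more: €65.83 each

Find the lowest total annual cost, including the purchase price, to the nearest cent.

Holding cost per unit per year at price C is H = 0.32·C.
Evaluate total cost at each tier's feasible EOQ or, if the EOQ is below the tier, at the tier's minimum quantity.
EOQ at €66.50 = 1214.3 (feasible in tier 1): TC = 43,100×€66.50 + (43,100/1214.3)×364 + (1214.3/2)×0.32×€66.50 = €2,891,989.86.
EOQ at €65.83 = 1220.4 < 29000, so use break Q=29000: TC = 43,100×€65.83 + (43,100/29000.0)×364 + (29000.0/2)×0.32×€65.83 = €3,143,265.18.
Lowest total cost among the candidates is at Q = 1214.3.

TC* ≈ €2,891,989.86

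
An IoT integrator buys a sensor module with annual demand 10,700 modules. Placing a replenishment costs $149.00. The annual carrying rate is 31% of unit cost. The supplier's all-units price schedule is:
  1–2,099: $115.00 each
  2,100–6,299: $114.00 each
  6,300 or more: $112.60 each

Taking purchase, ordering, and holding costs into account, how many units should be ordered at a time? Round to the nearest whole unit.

Q* ≈ 299 modules

Holding cost per unit per year at price C is H = 0.31·C.
Candidates are each tier's EOQ (if it falls in that tier) and each price-break quantity.
EOQ at $115.00 = 299.1 (feasible in tier 1): TC = 10,700×$115.00 + (10,700/299.1)×149 + (299.1/2)×0.31×$115.00 = $1,241,161.78.
EOQ at $114.00 = 300.4 < 2100, so use break Q=2100: TC = 10,700×$114.00 + (10,700/2100.0)×149 + (2100.0/2)×0.31×$114.00 = $1,257,666.19.
EOQ at $112.60 = 302.2 < 6300, so use break Q=6300: TC = 10,700×$112.60 + (10,700/6300.0)×149 + (6300.0/2)×0.31×$112.60 = $1,315,026.96.
Lowest total cost is $1,241,161.78 at Q = 299.1.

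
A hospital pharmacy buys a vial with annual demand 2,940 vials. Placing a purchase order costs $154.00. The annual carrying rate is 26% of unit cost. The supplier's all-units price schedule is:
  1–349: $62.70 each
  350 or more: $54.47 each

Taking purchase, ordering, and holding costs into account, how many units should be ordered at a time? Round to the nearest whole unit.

Holding cost per unit per year at price C is H = 0.26·C.
For each price level, check whether its EOQ is feasible; otherwise the best quantity at that price is the breakpoint.
EOQ at $62.70 = 235.7 (feasible in tier 1): TC = 2,940×$62.70 + (2,940/235.7)×154 + (235.7/2)×0.26×$62.70 = $188,180.11.
EOQ at $54.47 = 252.9 < 350, so use break Q=350: TC = 2,940×$54.47 + (2,940/350.0)×154 + (350.0/2)×0.26×$54.47 = $163,913.79.
Lowest total cost is $163,913.79 at Q = 350.0.

Q* ≈ 350 vials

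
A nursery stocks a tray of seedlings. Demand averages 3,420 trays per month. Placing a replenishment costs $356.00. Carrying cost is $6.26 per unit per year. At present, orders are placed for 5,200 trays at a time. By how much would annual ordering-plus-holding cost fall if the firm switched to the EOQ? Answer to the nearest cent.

Annual demand D = 3,420 × 12 = 41,040.
EOQ = √(2DS/H) = √(2 × 41,040 × 356 / 6.26) ≈ 2160.51.
Cost at Q* = (D/Q*)S + (Q*/2)H = √(2DSH) ≈ $13,524.80.
Cost at Q = 5,200: (41,040/5,200)×356 + (5,200/2)×6.26 = $2,809.66 + $16,276.00 = $19,085.66.
Excess = $19,085.66 − $13,524.80 = $5,560.86.

Extra cost ≈ $5,560.86 per year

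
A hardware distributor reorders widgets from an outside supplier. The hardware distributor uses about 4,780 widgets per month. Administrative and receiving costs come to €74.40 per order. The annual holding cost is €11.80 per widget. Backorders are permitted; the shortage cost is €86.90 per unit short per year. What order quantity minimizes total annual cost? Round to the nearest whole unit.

Annual demand D = 4,780 × 12 = 57,360.
With planned backorders, Q* = √(2DS/H) · √((H+B)/B).
√(2DS/H) = √(2 × 57,360 × 74.4 / 11.8) = 850.482.
√((H+B)/B) = √((11.8+86.9)/86.9) = 1.0657.
Q* ≈ 906.387.

Q* ≈ 906 widgets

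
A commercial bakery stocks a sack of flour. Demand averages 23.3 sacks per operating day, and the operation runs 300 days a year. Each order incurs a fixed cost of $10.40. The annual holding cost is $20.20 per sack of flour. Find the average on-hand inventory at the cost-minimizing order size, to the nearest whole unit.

Average inventory ≈ 42 sacks

Annual demand D = 23.3 × 300 = 6,990.
EOQ = √(2DS/H) = √(2 × 6,990 × 10.4 / 20.2) ≈ 84.84.
Average inventory = Q*/2 ≈ 84.84 / 2 = 42.419.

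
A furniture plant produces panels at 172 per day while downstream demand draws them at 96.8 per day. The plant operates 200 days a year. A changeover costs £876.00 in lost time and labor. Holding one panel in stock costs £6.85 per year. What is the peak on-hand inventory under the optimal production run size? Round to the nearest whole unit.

I_max ≈ 1,471 panels

Annual demand D = 96.8 × 200 = 19,360.
Production build-up factor (1 − d/p) = 1 − 96.8/172 = 0.4372.
Q* = √(2DS / (H(1 − d/p))) = √(2 × 19,360 × 876 / (6.85 × 0.4372)).
= √(33,918,720 / 2.9949) ≈ 3365.346.
Maximum inventory = Q*(1 − d/p) = 3365.346 × 0.4372 ≈ 1471.361.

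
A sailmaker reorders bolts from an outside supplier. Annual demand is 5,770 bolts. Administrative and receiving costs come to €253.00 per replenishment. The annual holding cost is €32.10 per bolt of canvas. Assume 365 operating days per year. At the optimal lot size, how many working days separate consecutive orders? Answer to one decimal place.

T ≈ 19.1 days

Q* = √(2DS/H) = √(2 × 5,770 × 253 / 32.1) ≈ 301.59.
Cycle time = Q*/D × 365 = 301.59 / 5,770 × 365 ≈ 19.078 days.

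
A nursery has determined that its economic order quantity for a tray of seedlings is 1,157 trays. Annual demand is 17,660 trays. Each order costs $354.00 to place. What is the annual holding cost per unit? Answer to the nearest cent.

Squaring Q* = √(2DS/H) gives Q*² = 2DS/H.
From Q* = √(2DS/H): H = 2DS / Q*² = 2 × 17,660 × 354 / 1,157² = 9.3402.

H ≈ $9.34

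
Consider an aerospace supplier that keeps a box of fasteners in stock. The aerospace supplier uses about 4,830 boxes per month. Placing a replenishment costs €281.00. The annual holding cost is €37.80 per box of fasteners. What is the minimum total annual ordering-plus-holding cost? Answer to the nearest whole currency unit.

Annual demand D = 4,830 × 12 = 57,960.
The optimal lot size = √(2DS/H) = √(2 × 57,960 × 281 / 37.8) ≈ 928.30.
At the optimum the two cost components are equal, so total cost = 2·(Q*/2)H = Q*·H.
Minimum total = √(2DSH) = √(2 × 57,960 × 281 × 37.8) ≈ 35089.586.

TC* ≈ €35,090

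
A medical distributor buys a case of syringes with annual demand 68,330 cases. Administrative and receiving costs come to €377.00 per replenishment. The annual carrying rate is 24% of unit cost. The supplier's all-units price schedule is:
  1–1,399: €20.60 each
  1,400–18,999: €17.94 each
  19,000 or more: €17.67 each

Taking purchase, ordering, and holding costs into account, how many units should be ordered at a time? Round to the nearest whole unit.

Q* ≈ 3,459 cases

Holding cost per unit per year at price C is H = 0.24·C.
Evaluate total cost at each tier's feasible EOQ or, if the EOQ is below the tier, at the tier's minimum quantity.
Tier 1 (€20.60): EOQ = 3228.1 exceeds tier's upper bound 1399, so this tier is dominated.
EOQ at €17.94 = 3459.2 (feasible in tier 2): TC = 68,330×€17.94 + (68,330/3459.2)×377 + (3459.2/2)×0.24×€17.94 = €1,240,734.09.
EOQ at €17.67 = 3485.5 < 19000, so use break Q=19000: TC = 68,330×€17.67 + (68,330/19000.0)×377 + (19000.0/2)×0.24×€17.67 = €1,249,034.51.
Lowest total cost is €1,240,734.09 at Q = 3459.2.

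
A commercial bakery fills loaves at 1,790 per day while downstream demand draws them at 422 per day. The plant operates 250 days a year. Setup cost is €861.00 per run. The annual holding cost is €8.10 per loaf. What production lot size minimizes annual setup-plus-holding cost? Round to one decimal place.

Q* ≈ 5,417.3 loaves

Annual demand D = 422 × 250 = 105,500.
Production build-up factor (1 − d/p) = 1 − 422/1,790 = 0.7642.
Q* = √(2DS / (H(1 − d/p))) = √(2 × 105,500 × 861 / (8.1 × 0.7642)).
= √(181,671,000 / 6.1904) ≈ 5417.311.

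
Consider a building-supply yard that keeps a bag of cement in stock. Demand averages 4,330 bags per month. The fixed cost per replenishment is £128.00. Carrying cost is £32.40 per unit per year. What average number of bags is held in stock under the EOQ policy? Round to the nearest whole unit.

Annual demand D = 4,330 × 12 = 51,960.
The optimal lot size = √(2DS/H) = √(2 × 51,960 × 128 / 32.4) ≈ 640.74.
Average inventory = Q*/2 ≈ 640.74 / 2 = 320.370.

Average inventory ≈ 320 bags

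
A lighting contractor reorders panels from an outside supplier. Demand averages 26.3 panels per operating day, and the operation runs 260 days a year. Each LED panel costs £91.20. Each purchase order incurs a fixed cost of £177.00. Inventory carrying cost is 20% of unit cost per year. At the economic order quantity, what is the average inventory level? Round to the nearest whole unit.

Average inventory ≈ 182 panels

Annual demand D = 26.3 × 260 = 6,838.
Holding cost H = 0.20 × £91.20 = £18.2400 per unit per year.
Q* = √(2DS/H) = √(2 × 6,838 × 177 / 18.24) ≈ 364.30.
Average inventory = Q*/2 ≈ 364.30 / 2 = 182.148.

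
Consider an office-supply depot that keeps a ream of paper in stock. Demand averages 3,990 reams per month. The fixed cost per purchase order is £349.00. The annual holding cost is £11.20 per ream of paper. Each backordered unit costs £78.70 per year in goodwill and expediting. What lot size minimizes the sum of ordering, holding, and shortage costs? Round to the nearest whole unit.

Q* ≈ 1,846 reams

Annual demand D = 3,990 × 12 = 47,880.
With planned backorders, Q* = √(2DS/H) · √((H+B)/B).
√(2DS/H) = √(2 × 47,880 × 349 / 11.2) = 1727.411.
√((H+B)/B) = √((11.2+78.7)/78.7) = 1.0688.
Q* ≈ 1846.240.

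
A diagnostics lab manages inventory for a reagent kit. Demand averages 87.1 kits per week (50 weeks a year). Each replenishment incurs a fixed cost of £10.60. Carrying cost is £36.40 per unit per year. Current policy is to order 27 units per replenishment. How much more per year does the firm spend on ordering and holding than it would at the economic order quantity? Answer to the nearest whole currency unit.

Annual demand D = 87.1 × 50 = 4,355.
EOQ = √(2DS/H) = √(2 × 4,355 × 10.6 / 36.4) ≈ 50.36.
Cost at Q* = (D/Q*)S + (Q*/2)H = √(2DSH) ≈ £1,833.21.
Cost at Q = 27: (4,355/27)×10.6 + (27/2)×36.4 = £1,709.74 + £491.40 = £2,201.14.
Excess = £2,201.14 − £1,833.21 = £367.93.

Extra cost ≈ £368 per year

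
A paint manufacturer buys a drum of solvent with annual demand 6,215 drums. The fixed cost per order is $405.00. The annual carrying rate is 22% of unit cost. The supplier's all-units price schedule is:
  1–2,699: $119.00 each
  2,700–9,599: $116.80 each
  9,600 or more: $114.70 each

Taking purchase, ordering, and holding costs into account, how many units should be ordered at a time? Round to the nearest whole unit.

Q* ≈ 439 drums

Holding cost per unit per year at price C is H = 0.22·C.
Evaluate total cost at each tier's feasible EOQ or, if the EOQ is below the tier, at the tier's minimum quantity.
EOQ at $119.00 = 438.5 (feasible in tier 1): TC = 6,215×$119.00 + (6,215/438.5)×405 + (438.5/2)×0.22×$119.00 = $751,065.16.
EOQ at $116.80 = 442.6 < 2700, so use break Q=2700: TC = 6,215×$116.80 + (6,215/2700.0)×405 + (2700.0/2)×0.22×$116.80 = $761,533.85.
EOQ at $114.70 = 446.7 < 9600, so use break Q=9600: TC = 6,215×$114.70 + (6,215/9600.0)×405 + (9600.0/2)×0.22×$114.70 = $834,245.90.
Lowest total cost is $751,065.16 at Q = 438.5.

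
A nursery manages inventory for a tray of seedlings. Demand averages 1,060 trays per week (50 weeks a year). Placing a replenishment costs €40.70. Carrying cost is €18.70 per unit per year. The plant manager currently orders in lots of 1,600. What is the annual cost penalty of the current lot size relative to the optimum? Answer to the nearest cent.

Extra cost ≈ €7,326.23 per year

Annual demand D = 1,060 × 50 = 53,000.
EOQ = √(2DS/H) = √(2 × 53,000 × 40.7 / 18.7) ≈ 480.32.
Cost at Q* = (D/Q*)S + (Q*/2)H = √(2DSH) ≈ €8,981.96.
Cost at Q = 1,600: (53,000/1,600)×40.7 + (1,600/2)×18.7 = €1,348.19 + €14,960.00 = €16,308.19.
Excess = €16,308.19 − €8,981.96 = €7,326.23.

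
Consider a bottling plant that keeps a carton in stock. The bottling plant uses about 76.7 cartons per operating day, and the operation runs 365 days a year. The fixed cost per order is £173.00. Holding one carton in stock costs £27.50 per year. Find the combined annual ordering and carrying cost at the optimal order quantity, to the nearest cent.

Annual demand D = 76.7 × 365 = 27,995.5.
Q* = √(2DS/H) = √(2 × 27,995.5 × 173 / 27.5) ≈ 593.49.
At the optimum the two cost components are equal, so total cost = 2·(Q*/2)H = Q*·H.
Minimum total = √(2DSH) = √(2 × 27,995.5 × 173 × 27.5) ≈ 16321.066.

TC* ≈ £16,321.07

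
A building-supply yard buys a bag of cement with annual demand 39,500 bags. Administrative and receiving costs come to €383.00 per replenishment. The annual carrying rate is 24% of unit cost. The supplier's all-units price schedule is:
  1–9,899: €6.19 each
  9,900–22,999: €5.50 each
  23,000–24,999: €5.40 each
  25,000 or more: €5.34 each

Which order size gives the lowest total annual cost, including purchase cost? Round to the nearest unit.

Holding cost per unit per year at price C is H = 0.24·C.
For each price level, check whether its EOQ is feasible; otherwise the best quantity at that price is the breakpoint.
EOQ at €6.19 = 4513.0 (feasible in tier 1): TC = 39,500×€6.19 + (39,500/4513.0)×383 + (4513.0/2)×0.24×€6.19 = €251,209.46.
EOQ at €5.50 = 4787.7 < 9900, so use break Q=9900: TC = 39,500×€5.50 + (39,500/9900.0)×383 + (9900.0/2)×0.24×€5.50 = €225,312.13.
EOQ at €5.40 = 4831.8 < 23000, so use break Q=23000: TC = 39,500×€5.40 + (39,500/23000.0)×383 + (23000.0/2)×0.24×€5.40 = €228,861.76.
EOQ at €5.34 = 4858.9 < 25000, so use break Q=25000: TC = 39,500×€5.34 + (39,500/25000.0)×383 + (25000.0/2)×0.24×€5.34 = €227,555.14.
Lowest total cost is €225,312.13 at Q = 9900.0.

Q* ≈ 9,900 bags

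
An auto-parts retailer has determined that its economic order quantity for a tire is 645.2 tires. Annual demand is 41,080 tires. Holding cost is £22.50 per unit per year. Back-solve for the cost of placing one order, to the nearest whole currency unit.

Squaring Q* = √(2DS/H) gives Q*² = 2DS/H.
From Q* = √(2DS/H): S = Q*²H / (2D) = 645.2² × 22.5 / (2 × 41,080) = 114.0016.

S ≈ £114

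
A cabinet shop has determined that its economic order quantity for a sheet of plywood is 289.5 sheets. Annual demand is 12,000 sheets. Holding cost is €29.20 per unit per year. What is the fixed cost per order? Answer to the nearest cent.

Squaring Q* = √(2DS/H) gives Q*² = 2DS/H.
From Q* = √(2DS/H): S = Q*²H / (2D) = 289.5² × 29.2 / (2 × 12,000) = 101.9691.

S ≈ €101.97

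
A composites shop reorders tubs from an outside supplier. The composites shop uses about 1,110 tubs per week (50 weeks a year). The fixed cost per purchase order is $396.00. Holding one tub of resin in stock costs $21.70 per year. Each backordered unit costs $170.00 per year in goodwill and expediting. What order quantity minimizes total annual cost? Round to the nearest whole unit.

Q* ≈ 1,511 tubs

Annual demand D = 1,110 × 50 = 55,500.
With planned backorders, Q* = √(2DS/H) · √((H+B)/B).
√(2DS/H) = √(2 × 55,500 × 396 / 21.7) = 1423.244.
√((H+B)/B) = √((21.7+170)/170) = 1.0619.
Q* ≈ 1511.353.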